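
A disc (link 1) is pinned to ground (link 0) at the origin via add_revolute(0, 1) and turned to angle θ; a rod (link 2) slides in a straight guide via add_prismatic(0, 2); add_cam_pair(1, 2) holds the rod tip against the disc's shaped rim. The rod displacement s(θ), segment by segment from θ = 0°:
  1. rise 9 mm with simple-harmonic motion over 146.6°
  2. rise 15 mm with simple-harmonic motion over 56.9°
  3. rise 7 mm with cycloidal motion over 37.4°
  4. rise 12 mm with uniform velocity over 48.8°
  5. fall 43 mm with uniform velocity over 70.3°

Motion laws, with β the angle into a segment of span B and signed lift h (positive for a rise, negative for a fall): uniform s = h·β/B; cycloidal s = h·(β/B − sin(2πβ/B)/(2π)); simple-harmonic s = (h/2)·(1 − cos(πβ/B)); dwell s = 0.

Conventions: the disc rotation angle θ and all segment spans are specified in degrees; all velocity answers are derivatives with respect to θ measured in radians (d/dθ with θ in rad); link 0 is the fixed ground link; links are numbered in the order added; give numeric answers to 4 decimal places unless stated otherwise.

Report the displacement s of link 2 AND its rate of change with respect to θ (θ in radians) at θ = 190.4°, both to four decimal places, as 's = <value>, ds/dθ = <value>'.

segment 1 (0° to 146.6°, simple-harmonic, h = 9) is passed completely: s = 0.0000 + (9) = 9.0000
θ = 190.4° falls in segment 2 (146.6° to 203.5°, simple-harmonic, h = 15): β = 190.4 − 146.6 = 43.8°, B = 56.9°; Δs = 15/2·(1 − cos(π·0.7698)) = 13.1223; s = 9.0000 + 13.1223 = 22.1223
velocity in seg [146.6°–203.5°] (simple-harmonic), θ in radians: β = 43.8° = 0.7645 rad, B = 56.9° = 0.9931 rad; ds/dθ = (πh/(2B)) sin(πβ/B) = (π·15/(2·0.9931)) sin(π·0.7698) = 15.702946 mm/rad

s = 22.1223, ds/dθ = 15.7029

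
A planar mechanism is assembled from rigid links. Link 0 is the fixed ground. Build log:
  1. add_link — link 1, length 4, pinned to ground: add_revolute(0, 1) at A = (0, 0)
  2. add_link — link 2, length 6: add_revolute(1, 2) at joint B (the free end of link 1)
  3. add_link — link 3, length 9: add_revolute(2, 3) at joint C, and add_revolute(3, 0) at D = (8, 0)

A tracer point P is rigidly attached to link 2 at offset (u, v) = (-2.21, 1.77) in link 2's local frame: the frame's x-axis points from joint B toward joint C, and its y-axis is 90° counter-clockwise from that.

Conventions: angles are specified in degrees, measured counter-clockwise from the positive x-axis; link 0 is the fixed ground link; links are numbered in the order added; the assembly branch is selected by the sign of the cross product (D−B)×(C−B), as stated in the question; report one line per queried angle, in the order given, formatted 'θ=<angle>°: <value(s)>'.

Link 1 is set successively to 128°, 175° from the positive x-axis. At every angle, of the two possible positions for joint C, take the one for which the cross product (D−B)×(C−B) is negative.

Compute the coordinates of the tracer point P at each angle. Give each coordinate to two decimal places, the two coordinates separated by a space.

A=(0,0), D=(8.00,0)
θ=128°: B = A + 4.00·(cos128°, sin128°) = (-2.4626, 3.1520)
θ=128°: |BD| = 10.9271
θ=128°: circle(B,6.00) ∩ circle(D,9.00): a=3.4045, h=4.9406
θ=128°:   candidates: C₊=(2.2223,6.9006) cross=53.987; C₋=(-0.6281,-2.5606) cross=-53.987
θ=128°:   branch - wants cross < 0 → take C=(-0.6281,-2.5606) (cross=-53.987)
θ=128°: ex = (C−B)/|BC| = (0.3058,-0.9521); ey = (0.9521,0.3058)
θ=128°: P = B + -2.21·ex + 1.77·ey = (-1.4532,5.7974)
θ=175°: B = A + 4.00·(cos175°, sin175°) = (-3.9848, 0.3486)
θ=175°: |BD| = 11.9898
θ=175°: circle(B,6.00) ∩ circle(D,9.00): a=4.1183, h=4.3634
θ=175°:   candidates: C₊=(0.2587,4.5904) cross=52.317; C₋=(0.0049,-4.1327) cross=-52.317
θ=175°:   branch - wants cross < 0 → take C=(0.0049,-4.1327) (cross=-52.317)
θ=175°: ex = (C−B)/|BC| = (0.6650,-0.7469); ey = (0.7469,0.6650)
θ=175°: P = B + -2.21·ex + 1.77·ey = (-4.1323,3.1762)

θ=128°: -1.45 5.80
θ=175°: -4.13 3.18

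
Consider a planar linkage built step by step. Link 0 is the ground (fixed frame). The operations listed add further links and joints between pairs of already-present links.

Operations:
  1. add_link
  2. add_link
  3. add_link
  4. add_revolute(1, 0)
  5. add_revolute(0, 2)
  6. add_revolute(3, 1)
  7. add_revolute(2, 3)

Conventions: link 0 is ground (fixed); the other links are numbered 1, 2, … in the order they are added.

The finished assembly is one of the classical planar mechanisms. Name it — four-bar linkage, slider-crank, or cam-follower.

links: 4 (incl. ground); joints: 4 revolute, 0 prismatic, 0 higher (cam) pair, forming one closed loop
4 links in a single 4R loop → four-bar linkage

four-bar linkage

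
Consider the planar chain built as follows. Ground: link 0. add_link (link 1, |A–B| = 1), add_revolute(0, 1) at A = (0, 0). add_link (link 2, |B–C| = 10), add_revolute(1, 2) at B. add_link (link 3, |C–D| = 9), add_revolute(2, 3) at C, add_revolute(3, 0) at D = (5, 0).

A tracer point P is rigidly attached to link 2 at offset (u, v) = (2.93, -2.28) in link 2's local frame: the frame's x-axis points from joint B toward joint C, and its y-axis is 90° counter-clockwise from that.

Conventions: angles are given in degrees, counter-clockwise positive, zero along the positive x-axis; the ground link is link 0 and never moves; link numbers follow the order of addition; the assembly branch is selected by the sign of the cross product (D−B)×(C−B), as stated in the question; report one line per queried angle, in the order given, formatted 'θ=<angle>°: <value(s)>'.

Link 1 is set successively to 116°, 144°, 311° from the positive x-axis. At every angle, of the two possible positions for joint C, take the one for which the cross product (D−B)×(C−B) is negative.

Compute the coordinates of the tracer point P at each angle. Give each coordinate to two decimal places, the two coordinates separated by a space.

A=(0,0), D=(5.00,0)
θ=116°: B = A + 1.00·(cos116°, sin116°) = (-0.4384, 0.8988)
θ=116°: |BD| = 5.5121
θ=116°: circle(B,10.00) ∩ circle(D,9.00): a=4.4795, h=8.9406
θ=116°:   candidates: C₊=(5.4390,8.9893) cross=49.282; C₋=(2.5234,-8.6525) cross=-49.282
θ=116°:   branch - wants cross < 0 → take C=(2.5234,-8.6525) (cross=-49.282)
θ=116°: ex = (C−B)/|BC| = (0.2962,-0.9551); ey = (0.9551,0.2962)
θ=116°: P = B + 2.93·ex + -2.28·ey = (-1.7483,-2.5750)
θ=144°: B = A + 1.00·(cos144°, sin144°) = (-0.8090, 0.5878)
θ=144°: |BD| = 5.8387
θ=144°: circle(B,10.00) ∩ circle(D,9.00): a=4.5464, h=8.9067
θ=144°:   candidates: C₊=(4.6110,8.9916) cross=52.004; C₋=(2.8177,-8.7314) cross=-52.004
θ=144°:   branch - wants cross < 0 → take C=(2.8177,-8.7314) (cross=-52.004)
θ=144°: ex = (C−B)/|BC| = (0.3627,-0.9319); ey = (0.9319,0.3627)
θ=144°: P = B + 2.93·ex + -2.28·ey = (-1.8712,-2.9696)
θ=311°: B = A + 1.00·(cos311°, sin311°) = (0.6561, -0.7547)
θ=311°: |BD| = 4.4090
θ=311°: circle(B,10.00) ∩ circle(D,9.00): a=4.3592, h=8.9999
θ=311°:   candidates: C₊=(3.4104,8.8585) cross=39.681; C₋=(6.4914,-8.8756) cross=-39.681
θ=311°:   branch - wants cross < 0 → take C=(6.4914,-8.8756) (cross=-39.681)
θ=311°: ex = (C−B)/|BC| = (0.5835,-0.8121); ey = (0.8121,0.5835)
θ=311°: P = B + 2.93·ex + -2.28·ey = (0.5143,-4.4646)

θ=116°: -1.75 -2.58
θ=144°: -1.87 -2.97
θ=311°: 0.51 -4.46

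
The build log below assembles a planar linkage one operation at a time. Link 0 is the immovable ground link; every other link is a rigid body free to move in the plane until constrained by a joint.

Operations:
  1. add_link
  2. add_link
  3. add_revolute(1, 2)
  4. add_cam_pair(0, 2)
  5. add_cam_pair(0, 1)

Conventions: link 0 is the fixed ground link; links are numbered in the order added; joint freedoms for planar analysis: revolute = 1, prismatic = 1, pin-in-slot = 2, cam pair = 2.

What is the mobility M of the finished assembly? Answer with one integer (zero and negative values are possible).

ground; <1,0,0>
#1 <2,0,0>
#2 <3,0,0>
R:1↔2 J1 <3,1,0>
C:0↔2 J2 <3,1,1>
C:0↔1 J2 <3,1,2>
3×2 − 2×1 − 1×2 = 2

M = 2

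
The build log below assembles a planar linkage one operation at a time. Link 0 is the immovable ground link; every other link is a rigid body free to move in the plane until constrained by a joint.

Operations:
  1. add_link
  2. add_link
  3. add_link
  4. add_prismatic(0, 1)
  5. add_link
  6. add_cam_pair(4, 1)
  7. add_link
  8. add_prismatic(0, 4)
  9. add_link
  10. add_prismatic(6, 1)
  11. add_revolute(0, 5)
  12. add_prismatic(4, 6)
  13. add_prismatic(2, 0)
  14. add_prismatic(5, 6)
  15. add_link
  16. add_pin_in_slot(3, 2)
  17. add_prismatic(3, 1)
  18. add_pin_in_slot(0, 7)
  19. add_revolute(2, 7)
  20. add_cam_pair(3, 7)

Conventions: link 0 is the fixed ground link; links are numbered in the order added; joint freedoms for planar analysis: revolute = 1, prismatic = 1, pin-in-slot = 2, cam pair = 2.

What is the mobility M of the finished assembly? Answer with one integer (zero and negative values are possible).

ground; <1,0,0>
#1 <2,0,0>
#2 <3,0,0>
#3 <4,0,0>
P:0↔1 J1 <4,1,0>
#4 <5,1,0>
C:4↔1 J2 <5,1,1>
#5 <6,1,1>
P:0↔4 J1 <6,2,1>
#6 <7,2,1>
P:6↔1 J1 <7,3,1>
R:0↔5 J1 <7,4,1>
P:4↔6 J1 <7,5,1>
P:2↔0 J1 <7,6,1>
P:5↔6 J1 <7,7,1>
#7 <8,7,1>
PS:3↔2 J2 <8,7,2>
P:3↔1 J1 <8,8,2>
PS:0↔7 J2 <8,8,3>
R:2↔7 J1 <8,9,3>
C:3↔7 J2 <8,9,4>
3×7 − 2×9 − 1×4 = -1

M = -1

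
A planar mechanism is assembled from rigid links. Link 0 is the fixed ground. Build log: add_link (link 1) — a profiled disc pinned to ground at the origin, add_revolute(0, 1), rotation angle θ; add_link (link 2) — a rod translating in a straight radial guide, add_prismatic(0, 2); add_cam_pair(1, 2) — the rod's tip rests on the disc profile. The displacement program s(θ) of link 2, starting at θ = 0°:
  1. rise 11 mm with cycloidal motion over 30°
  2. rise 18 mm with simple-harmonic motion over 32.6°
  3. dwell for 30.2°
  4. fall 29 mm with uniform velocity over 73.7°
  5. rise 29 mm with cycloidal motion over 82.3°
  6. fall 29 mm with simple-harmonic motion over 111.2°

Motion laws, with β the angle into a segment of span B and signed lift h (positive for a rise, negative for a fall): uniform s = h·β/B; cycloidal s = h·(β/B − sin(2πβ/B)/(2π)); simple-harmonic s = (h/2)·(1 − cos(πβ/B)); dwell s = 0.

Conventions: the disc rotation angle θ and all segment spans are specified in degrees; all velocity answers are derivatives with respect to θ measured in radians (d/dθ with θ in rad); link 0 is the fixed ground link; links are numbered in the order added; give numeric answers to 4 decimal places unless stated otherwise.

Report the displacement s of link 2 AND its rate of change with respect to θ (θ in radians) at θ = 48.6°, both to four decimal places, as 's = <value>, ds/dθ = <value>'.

seg 1 [0°–30°] cycloidal, h=11: full span → s += 11 → s = 11.0000
seg 2 [30°–62.6°] simple-harmonic, h=18: θ=48.6° here. β=18.6, B=32.6. 18/2·(1 − cos(π·0.5706)) = 10.9785 → s = 21.9785
velocity in seg [30°–62.6°] (simple-harmonic), θ in radians: β = 18.6° = 0.3246 rad, B = 32.6° = 0.5690 rad; ds/dθ = (πh/(2B)) sin(πβ/B) = (π·18/(2·0.5690)) sin(π·0.5706) = 48.477600 mm/rad

s = 21.9785, ds/dθ = 48.4776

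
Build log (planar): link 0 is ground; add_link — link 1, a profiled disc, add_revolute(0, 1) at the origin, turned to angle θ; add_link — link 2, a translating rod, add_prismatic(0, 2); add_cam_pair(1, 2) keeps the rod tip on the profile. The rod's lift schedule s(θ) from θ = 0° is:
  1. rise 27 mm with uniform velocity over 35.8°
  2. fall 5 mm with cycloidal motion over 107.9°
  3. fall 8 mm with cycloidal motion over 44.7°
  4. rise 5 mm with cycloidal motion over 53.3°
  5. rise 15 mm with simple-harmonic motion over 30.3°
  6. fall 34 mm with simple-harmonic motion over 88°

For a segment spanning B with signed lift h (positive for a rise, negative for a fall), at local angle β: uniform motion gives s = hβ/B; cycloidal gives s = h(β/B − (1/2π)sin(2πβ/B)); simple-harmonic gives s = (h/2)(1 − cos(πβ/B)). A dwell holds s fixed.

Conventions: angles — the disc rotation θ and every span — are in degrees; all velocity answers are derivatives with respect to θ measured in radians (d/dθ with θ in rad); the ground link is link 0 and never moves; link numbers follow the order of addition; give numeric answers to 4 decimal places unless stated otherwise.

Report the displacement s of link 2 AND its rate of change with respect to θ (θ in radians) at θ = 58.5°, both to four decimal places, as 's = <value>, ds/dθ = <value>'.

seg 1 [0°–35.8°] uniform, h=27: full span → s += 27 → s = 27.0000
seg 2 [35.8°–143.7°] cycloidal, h=-5: θ=58.5° here. β=22.7, B=107.9. -5·(0.2104 − sin(2π·0.2104)/(2π)) = -0.2807 → s = 26.7193
velocity in seg [35.8°–143.7°] (cycloidal), θ in radians: β = 22.7° = 0.3962 rad, B = 107.9° = 1.8832 rad; ds/dθ = (h/B)(1 − cos(2πβ/B)) = ((-5)/1.8832)(1 − cos(2π·0.2104)) = -2.000901 mm/rad

s = 26.7193, ds/dθ = -2.0009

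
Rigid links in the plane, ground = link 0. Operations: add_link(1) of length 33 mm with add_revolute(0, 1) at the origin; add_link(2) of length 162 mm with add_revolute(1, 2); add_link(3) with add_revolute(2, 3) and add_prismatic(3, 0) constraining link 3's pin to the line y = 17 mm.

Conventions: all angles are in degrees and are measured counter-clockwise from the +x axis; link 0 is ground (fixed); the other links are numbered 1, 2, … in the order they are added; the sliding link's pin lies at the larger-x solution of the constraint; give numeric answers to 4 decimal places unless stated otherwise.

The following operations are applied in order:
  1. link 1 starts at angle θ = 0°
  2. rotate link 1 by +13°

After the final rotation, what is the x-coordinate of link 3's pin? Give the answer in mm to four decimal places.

geometry: r = 33 mm, L = 162 mm, e = 17 mm; θ starts at 0°
rotate link 1 by +13°: θ ← 0° +13° = 13°
crank pin P = (r cos θ, r sin θ) = (32.154212, 7.423385)
h = r sin θ − e = 7.423385 − 17 = -9.576615
x = r cos θ + √(L² − h²) = 32.154212 + 161.716692 = 193.870904

193.8709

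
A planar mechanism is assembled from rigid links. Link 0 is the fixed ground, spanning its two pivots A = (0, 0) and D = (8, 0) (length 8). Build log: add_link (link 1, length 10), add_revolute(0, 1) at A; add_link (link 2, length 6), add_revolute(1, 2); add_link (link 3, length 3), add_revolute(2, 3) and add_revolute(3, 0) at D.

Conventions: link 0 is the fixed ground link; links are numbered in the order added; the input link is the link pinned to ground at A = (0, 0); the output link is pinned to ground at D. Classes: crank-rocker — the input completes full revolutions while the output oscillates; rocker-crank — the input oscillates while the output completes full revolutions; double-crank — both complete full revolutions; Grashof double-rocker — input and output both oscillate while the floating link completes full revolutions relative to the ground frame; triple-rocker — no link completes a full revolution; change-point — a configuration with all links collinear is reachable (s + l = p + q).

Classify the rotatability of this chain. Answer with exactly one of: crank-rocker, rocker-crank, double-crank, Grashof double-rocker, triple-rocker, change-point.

lengths: ground=8, input=10, coupler=6, output=3
sorted: s=3 (shortest), l=10 (longest), p+q=14
s + l = 13 vs p + q = 14
s + l < p + q (Grashof) with shortest = output link → rocker-crank

rocker-crank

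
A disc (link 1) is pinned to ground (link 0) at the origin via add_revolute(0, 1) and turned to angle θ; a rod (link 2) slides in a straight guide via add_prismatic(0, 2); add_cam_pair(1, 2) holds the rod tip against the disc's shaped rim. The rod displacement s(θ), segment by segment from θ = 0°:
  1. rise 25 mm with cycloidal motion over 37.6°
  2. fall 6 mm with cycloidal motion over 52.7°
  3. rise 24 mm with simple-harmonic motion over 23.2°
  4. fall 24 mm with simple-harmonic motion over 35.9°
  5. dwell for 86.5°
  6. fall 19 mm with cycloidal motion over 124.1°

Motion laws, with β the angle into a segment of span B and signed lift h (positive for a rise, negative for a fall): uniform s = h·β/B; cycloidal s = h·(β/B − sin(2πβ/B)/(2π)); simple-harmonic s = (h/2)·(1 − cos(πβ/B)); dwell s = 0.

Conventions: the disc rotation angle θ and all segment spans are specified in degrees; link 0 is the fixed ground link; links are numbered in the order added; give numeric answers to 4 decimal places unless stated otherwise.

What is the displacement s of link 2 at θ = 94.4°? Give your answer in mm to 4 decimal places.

segment 1 (0° to 37.6°, cycloidal, h = 25) is passed completely: s = 0.0000 + (25) = 25.0000
segment 2 (37.6° to 90.3°, cycloidal, h = -6) is passed completely: s = 25.0000 + (-6) = 19.0000
θ = 94.4° falls in segment 3 (90.3° to 113.5°, simple-harmonic, h = 24): β = 94.4 − 90.3 = 4.1°, B = 23.2°; Δs = 24/2·(1 − cos(π·0.1767)) = 1.8024; s = 19.0000 + 1.8024 = 20.8024

20.8024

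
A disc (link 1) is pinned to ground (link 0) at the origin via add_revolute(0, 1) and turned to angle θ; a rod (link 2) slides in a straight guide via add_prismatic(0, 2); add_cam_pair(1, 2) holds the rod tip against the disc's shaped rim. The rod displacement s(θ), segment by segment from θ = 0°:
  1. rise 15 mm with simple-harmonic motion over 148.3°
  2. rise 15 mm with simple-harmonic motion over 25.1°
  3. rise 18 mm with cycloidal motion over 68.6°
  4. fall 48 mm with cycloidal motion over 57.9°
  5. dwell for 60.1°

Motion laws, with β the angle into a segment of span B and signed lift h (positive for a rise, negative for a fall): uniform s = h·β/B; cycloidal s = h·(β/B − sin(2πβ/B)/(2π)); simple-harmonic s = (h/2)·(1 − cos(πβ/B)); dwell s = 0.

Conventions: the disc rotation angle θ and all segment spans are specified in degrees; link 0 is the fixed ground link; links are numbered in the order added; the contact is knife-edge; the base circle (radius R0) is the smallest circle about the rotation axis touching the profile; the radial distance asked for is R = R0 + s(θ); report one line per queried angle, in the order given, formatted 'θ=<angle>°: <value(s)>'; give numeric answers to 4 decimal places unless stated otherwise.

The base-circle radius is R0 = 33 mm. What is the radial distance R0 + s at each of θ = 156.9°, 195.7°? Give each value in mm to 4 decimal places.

segment 1 (0° to 148.3°, simple-harmonic, h = 15) is passed completely: s = 0.0000 + (15) = 15.0000
θ = 156.9° falls in segment 2 (148.3° to 173.4°, simple-harmonic, h = 15): β = 156.9 − 148.3 = 8.6°, B = 25.1°; Δs = 15/2·(1 − cos(π·0.3426)) = 3.9413; s = 15.0000 + 3.9413 = 18.9413
segment 2 (148.3° to 173.4°, simple-harmonic, h = 15) is passed completely: s = 15.0000 + (15) = 30.0000
θ = 195.7° falls in segment 3 (173.4° to 242°, cycloidal, h = 18): β = 195.7 − 173.4 = 22.3°, B = 68.6°; Δs = 18·(0.3251 − sin(2π·0.3251)/(2π)) = 3.2994; s = 30.0000 + 3.2994 = 33.2994
θ=156.9°: R = R0 + s = 33 + 18.9413 = 51.9413
θ=195.7°: R = R0 + s = 33 + 33.2994 = 66.2994

θ=156.9°: 51.9413
θ=195.7°: 66.2994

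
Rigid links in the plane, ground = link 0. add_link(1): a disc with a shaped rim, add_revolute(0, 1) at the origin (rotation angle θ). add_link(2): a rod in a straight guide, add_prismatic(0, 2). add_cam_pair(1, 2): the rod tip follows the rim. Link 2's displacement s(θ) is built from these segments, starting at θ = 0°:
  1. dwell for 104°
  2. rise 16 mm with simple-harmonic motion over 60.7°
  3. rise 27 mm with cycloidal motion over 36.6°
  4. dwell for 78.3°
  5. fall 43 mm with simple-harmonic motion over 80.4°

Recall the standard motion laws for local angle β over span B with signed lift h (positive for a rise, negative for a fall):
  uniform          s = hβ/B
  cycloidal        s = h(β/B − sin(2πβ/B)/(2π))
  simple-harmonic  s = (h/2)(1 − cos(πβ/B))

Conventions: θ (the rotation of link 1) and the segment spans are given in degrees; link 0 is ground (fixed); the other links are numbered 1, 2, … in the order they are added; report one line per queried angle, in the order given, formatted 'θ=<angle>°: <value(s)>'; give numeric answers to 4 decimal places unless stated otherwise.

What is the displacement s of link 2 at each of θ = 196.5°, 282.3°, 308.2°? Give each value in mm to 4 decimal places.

segment 1 (0° to 104°, dwell): s unchanged at 0.0000
segment 2 (104° to 164.7°, simple-harmonic, h = 16) is passed completely: s = 0.0000 + (16) = 16.0000
θ = 196.5° falls in segment 3 (164.7° to 201.3°, cycloidal, h = 27): β = 196.5 − 164.7 = 31.8°, B = 36.6°; Δs = 27·(0.8689 − sin(2π·0.8689)/(2π)) = 26.6127; s = 16.0000 + 26.6127 = 42.6127
segment 3 (164.7° to 201.3°, cycloidal, h = 27) is passed completely: s = 16.0000 + (27) = 43.0000
segment 4 (201.3° to 279.6°, dwell): s unchanged at 43.0000
θ = 282.3° falls in segment 5 (279.6° to 360°, simple-harmonic, h = -43): β = 282.3 − 279.6 = 2.7°, B = 80.4°; Δs = -43/2·(1 − cos(π·0.0336)) = -0.1195; s = 43.0000 − 0.1195 = 42.8805
θ = 308.2° falls in segment 5 (279.6° to 360°, simple-harmonic, h = -43): β = 308.2 − 279.6 = 28.6°, B = 80.4°; Δs = -43/2·(1 − cos(π·0.3557)) = -12.0851; s = 43.0000 − 12.0851 = 30.9149

θ=196.5°: 42.6127
θ=282.3°: 42.8805
θ=308.2°: 30.9149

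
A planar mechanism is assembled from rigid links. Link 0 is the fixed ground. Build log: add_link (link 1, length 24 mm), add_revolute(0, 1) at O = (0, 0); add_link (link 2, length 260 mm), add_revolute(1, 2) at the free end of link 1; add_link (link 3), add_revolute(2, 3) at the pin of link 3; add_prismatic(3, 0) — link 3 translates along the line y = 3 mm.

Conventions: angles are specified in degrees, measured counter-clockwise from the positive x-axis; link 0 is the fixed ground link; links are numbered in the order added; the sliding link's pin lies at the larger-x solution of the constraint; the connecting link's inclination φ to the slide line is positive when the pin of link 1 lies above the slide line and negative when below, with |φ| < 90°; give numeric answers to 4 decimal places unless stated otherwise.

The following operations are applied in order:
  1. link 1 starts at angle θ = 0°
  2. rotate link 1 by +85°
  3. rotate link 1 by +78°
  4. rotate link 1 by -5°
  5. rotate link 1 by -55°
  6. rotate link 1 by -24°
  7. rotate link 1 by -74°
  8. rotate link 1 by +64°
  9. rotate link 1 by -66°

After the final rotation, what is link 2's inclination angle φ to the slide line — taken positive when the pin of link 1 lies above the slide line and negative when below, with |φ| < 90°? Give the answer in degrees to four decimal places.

geometry: r = 24 mm, L = 260 mm, e = 3 mm; θ starts at 0°
rotate link 1 by +85°: θ ← 0° +85° = 85°
rotate link 1 by +78°: θ ← 85° +78° = 163°
rotate link 1 by -5°: θ ← 163° -5° = 158°
rotate link 1 by -55°: θ ← 158° -55° = 103°
rotate link 1 by -24°: θ ← 103° -24° = 79°
rotate link 1 by -74°: θ ← 79° -74° = 5°
rotate link 1 by +64°: θ ← 5° +64° = 69°
rotate link 1 by -66°: θ ← 69° -66° = 3°
h = r sin θ − e = 1.256063 − 3 = -1.743937
sin φ = h / L = -1.743937 / 260 = -0.00670745
φ = arcsin(-0.00670745) = -0.384311°

-0.3843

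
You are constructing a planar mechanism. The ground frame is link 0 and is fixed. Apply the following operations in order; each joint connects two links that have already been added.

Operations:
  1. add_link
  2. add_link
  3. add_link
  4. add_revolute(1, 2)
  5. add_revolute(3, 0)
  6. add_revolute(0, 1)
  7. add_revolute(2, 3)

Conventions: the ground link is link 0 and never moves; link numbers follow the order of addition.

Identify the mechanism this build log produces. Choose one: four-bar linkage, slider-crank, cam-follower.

links: 4 (incl. ground); joints: 4 revolute, 0 prismatic, 0 higher (cam) pair, forming one closed loop
4 links in a single 4R loop → four-bar linkage

four-bar linkage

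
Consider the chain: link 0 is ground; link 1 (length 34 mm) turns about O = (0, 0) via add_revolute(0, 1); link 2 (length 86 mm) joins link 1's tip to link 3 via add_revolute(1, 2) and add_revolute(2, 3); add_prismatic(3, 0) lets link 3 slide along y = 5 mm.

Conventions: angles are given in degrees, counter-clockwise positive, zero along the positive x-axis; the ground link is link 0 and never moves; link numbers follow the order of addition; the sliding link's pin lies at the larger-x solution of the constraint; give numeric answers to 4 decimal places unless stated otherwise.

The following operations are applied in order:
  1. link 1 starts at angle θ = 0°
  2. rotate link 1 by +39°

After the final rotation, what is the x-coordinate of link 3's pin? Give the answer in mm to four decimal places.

geometry: r = 34 mm, L = 86 mm, e = 5 mm; θ starts at 0°
rotate link 1 by +39°: θ ← 0° +39° = 39°
crank pin P = (r cos θ, r sin θ) = (26.422963, 21.396893)
h = r sin θ − e = 21.396893 − 5 = 16.396893
x = r cos θ + √(L² − h²) = 26.422963 + 84.422402 = 110.845364

110.8454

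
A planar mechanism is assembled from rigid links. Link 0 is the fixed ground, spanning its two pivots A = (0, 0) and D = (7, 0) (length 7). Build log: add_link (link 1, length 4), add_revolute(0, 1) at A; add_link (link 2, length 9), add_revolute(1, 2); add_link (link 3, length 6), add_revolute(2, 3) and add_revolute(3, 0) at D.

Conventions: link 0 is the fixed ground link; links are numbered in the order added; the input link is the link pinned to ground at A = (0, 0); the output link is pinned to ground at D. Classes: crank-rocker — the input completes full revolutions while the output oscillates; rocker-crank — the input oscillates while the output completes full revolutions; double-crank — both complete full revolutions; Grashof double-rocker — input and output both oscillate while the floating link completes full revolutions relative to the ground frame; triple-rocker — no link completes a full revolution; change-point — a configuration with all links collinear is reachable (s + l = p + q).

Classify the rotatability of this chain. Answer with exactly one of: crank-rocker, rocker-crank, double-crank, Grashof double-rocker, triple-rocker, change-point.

lengths: ground=7, input=4, coupler=9, output=6
sorted: s=4 (shortest), l=9 (longest), p+q=13
s + l = 13 vs p + q = 13
s + l = p + q → change-point (collinear configuration reachable)

change-point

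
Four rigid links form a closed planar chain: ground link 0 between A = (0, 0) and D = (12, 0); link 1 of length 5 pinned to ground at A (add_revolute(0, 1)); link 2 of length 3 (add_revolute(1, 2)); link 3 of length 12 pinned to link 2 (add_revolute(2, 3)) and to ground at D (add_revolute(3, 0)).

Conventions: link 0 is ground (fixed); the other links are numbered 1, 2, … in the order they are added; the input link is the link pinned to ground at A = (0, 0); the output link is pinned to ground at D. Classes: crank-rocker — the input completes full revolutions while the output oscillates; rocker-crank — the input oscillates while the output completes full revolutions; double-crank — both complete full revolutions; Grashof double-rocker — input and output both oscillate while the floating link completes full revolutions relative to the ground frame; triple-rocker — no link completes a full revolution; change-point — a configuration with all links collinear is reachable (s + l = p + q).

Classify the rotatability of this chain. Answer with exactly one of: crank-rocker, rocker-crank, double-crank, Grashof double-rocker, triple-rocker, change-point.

lengths: ground=12, input=5, coupler=3, output=12
sorted: s=3 (shortest), l=12 (longest), p+q=17
s + l = 15 vs p + q = 17
s + l < p + q (Grashof) with shortest = coupler link → Grashof double-rocker

Grashof double-rocker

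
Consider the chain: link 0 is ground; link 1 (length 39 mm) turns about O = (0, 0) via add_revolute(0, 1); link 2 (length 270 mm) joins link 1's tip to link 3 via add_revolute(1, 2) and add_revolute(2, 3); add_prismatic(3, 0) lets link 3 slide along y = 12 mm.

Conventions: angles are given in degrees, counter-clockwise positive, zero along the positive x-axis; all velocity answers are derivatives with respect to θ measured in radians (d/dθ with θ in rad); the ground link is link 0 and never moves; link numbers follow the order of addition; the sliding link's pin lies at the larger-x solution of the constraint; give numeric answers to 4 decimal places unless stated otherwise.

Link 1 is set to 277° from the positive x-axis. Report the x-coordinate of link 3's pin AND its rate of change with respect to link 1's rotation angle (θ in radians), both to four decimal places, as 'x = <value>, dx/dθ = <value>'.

geometry: r = 39 mm, L = 270 mm, e = 12 mm
crank pin P = (r cos θ, r sin θ) = (4.752904, -38.709300)
h = r sin θ − e = -38.709300 − 12 = -50.709300
x = r cos θ + √(L² − h²) = 4.752904 + 265.195337 = 269.948242
dx/dθ = −r sin θ − h·r cos θ/√(L² − h²) (θ in radians; h = -50.709300) = 39.618126

x = 269.9482, dx/dθ = 39.6181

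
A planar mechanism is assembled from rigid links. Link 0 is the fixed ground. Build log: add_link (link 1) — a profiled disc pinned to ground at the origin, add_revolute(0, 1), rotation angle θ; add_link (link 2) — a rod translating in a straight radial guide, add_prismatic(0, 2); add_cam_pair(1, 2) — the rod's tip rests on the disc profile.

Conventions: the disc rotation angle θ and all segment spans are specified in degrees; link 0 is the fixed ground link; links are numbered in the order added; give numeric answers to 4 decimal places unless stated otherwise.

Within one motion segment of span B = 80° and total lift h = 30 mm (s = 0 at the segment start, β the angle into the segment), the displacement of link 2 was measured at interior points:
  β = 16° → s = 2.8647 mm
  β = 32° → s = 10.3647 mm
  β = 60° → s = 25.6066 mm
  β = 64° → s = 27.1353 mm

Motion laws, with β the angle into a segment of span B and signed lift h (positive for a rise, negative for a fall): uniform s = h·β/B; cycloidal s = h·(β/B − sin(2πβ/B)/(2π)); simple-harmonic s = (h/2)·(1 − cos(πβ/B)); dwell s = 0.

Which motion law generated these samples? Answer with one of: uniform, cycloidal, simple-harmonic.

candidates at β/B = r: uniform s = h·r (linear in β); cycloidal s = h·(r − sin(2πr)/(2π)); simple-harmonic s = (h/2)(1 − cos(πr))
β=16°: printed 2.8647 | uniform 6.0000, cycloidal 1.4590, simple-harmonic 2.8647
β=32°: printed 10.3647 | uniform 12.0000, cycloidal 9.1935, simple-harmonic 10.3647
β=60°: printed 25.6066 | uniform 22.5000, cycloidal 27.2746, simple-harmonic 25.6066
β=64°: printed 27.1353 | uniform 24.0000, cycloidal 28.5410, simple-harmonic 27.1353
only one law matches every sample → simple-harmonic

simple-harmonic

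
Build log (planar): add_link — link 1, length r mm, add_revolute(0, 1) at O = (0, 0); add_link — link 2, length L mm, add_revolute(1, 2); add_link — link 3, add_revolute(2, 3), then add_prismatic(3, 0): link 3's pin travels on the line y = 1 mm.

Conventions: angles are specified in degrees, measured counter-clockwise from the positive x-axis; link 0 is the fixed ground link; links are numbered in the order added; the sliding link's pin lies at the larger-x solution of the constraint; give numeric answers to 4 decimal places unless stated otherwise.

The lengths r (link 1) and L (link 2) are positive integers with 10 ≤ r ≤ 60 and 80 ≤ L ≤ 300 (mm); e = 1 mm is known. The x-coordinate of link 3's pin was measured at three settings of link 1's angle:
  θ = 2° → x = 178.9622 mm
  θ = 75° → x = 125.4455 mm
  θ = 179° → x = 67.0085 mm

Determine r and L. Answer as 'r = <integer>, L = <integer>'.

constraint per measurement: (x − r cos θ)² + (r sin θ − e)² = L²
subtracting the θ₁ and θ₂ equations cancels the r² and L² terms:
r = (x₁² − x₂²) / (2[(x₁cos θ₁ + e sin θ₁) − (x₂cos θ₂ + e sin θ₂)]) = 56.0000 → r = 56
L² = (x₁ − r cos θ₁)² + (r sin θ₁ − e)² = 15129.0040 → L = 123.0000 → L = 123
check at θ₃=179°: x = 67.0085 (printed 67.0085) ✓

r = 56, L = 123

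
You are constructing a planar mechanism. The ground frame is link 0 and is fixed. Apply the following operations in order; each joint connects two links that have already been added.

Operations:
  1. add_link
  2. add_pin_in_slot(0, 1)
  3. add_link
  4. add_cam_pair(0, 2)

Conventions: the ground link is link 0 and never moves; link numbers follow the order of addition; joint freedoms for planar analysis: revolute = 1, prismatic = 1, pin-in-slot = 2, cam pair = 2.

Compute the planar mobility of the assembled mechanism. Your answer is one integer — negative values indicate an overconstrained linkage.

(L,J1,J2)=(1,0,0); link0 fixed
link1: (2,0,0)
PS 0-1 [J2]: (2,0,1)
link2: (3,0,1)
C 0-2 [J2]: (3,0,2)
Grübler: 3·2 − 2·0 − 2 = 4

M = 4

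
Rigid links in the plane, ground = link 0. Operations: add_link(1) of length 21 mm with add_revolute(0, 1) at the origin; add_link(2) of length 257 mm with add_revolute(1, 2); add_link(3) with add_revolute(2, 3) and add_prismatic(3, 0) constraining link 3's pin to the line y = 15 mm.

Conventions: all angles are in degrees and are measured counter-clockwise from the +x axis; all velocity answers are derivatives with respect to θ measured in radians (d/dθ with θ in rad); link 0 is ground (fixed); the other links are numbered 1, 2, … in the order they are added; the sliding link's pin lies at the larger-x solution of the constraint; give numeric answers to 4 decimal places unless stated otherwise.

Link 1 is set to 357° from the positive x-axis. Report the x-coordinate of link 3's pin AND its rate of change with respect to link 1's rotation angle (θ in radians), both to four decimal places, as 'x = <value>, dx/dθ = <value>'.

geometry: r = 21 mm, L = 257 mm, e = 15 mm
crank pin P = (r cos θ, r sin θ) = (20.971220, -1.099055)
h = r sin θ − e = -1.099055 − 15 = -16.099055
x = r cos θ + √(L² − h²) = 20.971220 + 256.495264 = 277.466484
dx/dθ = −r sin θ − h·r cos θ/√(L² − h²) (θ in radians; h = -16.099055) = 2.415324

x = 277.4665, dx/dθ = 2.4153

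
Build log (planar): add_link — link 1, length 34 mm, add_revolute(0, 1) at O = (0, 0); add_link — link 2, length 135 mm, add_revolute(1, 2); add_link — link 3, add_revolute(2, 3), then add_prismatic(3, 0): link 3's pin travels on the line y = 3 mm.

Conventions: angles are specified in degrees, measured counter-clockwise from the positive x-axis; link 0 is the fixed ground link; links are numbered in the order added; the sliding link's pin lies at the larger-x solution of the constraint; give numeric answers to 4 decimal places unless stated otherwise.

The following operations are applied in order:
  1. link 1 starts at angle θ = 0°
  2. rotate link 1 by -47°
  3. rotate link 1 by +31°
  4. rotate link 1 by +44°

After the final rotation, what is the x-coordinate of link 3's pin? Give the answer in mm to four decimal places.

geometry: r = 34 mm, L = 135 mm, e = 3 mm; θ starts at 0°
rotate link 1 by -47°: θ ← 0° -47° = -47°
rotate link 1 by +31°: θ ← -47° +31° = -16°
rotate link 1 by +44°: θ ← -16° +44° = 28°
crank pin P = (r cos θ, r sin θ) = (30.020218, 15.962033)
h = r sin θ − e = 15.962033 − 3 = 12.962033
x = r cos θ + √(L² − h²) = 30.020218 + 134.376284 = 164.396502

164.3965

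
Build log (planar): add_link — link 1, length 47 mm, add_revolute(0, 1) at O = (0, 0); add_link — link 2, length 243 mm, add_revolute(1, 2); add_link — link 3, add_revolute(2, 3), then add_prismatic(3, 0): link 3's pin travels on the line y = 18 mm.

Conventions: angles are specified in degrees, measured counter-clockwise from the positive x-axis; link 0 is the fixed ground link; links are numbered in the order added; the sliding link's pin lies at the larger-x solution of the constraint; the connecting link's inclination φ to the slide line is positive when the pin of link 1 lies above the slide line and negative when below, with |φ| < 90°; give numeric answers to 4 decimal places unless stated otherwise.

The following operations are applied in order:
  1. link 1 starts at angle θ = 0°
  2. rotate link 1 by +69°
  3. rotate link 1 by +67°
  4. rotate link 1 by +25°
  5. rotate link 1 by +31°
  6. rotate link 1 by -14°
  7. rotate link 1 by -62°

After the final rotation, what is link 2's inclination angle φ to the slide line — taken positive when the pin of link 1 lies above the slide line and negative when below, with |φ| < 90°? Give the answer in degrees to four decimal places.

geometry: r = 47 mm, L = 243 mm, e = 18 mm; θ starts at 0°
rotate link 1 by +69°: θ ← 0° +69° = 69°
rotate link 1 by +67°: θ ← 69° +67° = 136°
rotate link 1 by +25°: θ ← 136° +25° = 161°
rotate link 1 by +31°: θ ← 161° +31° = 192°
rotate link 1 by -14°: θ ← 192° -14° = 178°
rotate link 1 by -62°: θ ← 178° -62° = 116°
h = r sin θ − e = 42.243320 − 18 = 24.243320
sin φ = h / L = 24.243320 / 243 = 0.09976675
φ = arcsin(0.09976675) = 5.725739°

5.7257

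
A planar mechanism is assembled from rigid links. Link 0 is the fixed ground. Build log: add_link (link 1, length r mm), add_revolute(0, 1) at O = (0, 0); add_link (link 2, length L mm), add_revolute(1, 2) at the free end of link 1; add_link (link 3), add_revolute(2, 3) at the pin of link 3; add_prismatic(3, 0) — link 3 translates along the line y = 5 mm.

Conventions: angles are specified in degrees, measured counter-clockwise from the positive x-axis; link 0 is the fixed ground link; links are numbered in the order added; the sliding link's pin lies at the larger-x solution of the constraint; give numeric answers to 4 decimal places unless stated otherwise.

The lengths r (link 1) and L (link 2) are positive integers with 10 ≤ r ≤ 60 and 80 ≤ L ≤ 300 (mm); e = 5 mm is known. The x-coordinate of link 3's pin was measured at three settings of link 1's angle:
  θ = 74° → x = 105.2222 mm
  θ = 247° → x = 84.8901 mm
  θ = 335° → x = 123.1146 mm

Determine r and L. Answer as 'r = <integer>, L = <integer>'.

constraint per measurement: (x − r cos θ)² + (r sin θ − e)² = L²
subtracting the θ₁ and θ₂ equations cancels the r² and L² terms:
r = (x₁² − x₂²) / (2[(x₁cos θ₁ + e sin θ₁) − (x₂cos θ₂ + e sin θ₂)]) = 27.0000 → r = 27
L² = (x₁ − r cos θ₁)² + (r sin θ₁ − e)² = 9999.9996 → L = 100.0000 → L = 100
check at θ₃=335°: x = 123.1146 (printed 123.1146) ✓

r = 27, L = 100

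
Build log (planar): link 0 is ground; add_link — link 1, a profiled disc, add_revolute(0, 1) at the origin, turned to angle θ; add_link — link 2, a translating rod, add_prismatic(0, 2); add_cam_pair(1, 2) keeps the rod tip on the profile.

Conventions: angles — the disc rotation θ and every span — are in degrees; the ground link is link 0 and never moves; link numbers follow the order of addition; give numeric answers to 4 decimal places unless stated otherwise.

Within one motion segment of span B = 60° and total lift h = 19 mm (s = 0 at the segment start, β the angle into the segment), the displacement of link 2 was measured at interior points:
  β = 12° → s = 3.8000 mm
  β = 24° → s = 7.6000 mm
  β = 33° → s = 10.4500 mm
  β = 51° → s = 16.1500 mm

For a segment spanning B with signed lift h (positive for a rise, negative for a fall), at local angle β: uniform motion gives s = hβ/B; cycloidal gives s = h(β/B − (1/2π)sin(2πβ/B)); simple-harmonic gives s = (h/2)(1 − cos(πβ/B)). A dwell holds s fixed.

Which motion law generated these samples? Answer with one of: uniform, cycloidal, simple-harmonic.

candidates at β/B = r: uniform s = h·r (linear in β); cycloidal s = h·(r − sin(2πr)/(2π)); simple-harmonic s = (h/2)(1 − cos(πr))
β=12°: printed 3.8000 | uniform 3.8000, cycloidal 0.9241, simple-harmonic 1.8143
β=24°: printed 7.6000 | uniform 7.6000, cycloidal 5.8226, simple-harmonic 6.5643
β=33°: printed 10.4500 | uniform 10.4500, cycloidal 11.3845, simple-harmonic 10.9861
β=51°: printed 16.1500 | uniform 16.1500, cycloidal 18.5964, simple-harmonic 17.9646
only one law matches every sample → uniform

uniform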